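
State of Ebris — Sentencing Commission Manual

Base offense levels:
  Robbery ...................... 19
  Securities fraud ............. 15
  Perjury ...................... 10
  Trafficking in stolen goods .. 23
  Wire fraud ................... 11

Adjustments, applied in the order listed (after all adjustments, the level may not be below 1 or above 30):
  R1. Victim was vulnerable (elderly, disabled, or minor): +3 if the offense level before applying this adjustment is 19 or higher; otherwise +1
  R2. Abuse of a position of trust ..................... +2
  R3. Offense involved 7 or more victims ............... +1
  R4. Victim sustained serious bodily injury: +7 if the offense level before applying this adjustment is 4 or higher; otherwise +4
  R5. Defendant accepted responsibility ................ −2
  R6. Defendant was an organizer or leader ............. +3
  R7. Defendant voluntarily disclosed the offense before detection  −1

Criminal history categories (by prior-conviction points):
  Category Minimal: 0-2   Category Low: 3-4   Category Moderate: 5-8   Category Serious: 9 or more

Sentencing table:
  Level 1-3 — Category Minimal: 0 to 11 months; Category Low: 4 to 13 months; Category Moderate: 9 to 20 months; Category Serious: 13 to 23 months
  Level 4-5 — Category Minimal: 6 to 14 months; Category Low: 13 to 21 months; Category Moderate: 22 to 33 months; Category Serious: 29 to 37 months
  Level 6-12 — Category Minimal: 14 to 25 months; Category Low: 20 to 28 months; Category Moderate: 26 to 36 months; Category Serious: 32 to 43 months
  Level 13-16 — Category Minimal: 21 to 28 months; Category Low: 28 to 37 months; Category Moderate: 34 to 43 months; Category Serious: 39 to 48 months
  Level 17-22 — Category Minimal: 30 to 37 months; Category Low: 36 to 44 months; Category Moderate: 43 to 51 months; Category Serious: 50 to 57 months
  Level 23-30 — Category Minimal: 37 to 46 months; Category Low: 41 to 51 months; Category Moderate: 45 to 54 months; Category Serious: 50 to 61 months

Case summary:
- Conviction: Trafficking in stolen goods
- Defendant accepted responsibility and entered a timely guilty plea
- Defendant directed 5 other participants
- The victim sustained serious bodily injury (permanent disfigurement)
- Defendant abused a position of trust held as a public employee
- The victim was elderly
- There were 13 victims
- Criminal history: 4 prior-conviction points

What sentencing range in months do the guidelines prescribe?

Base offense level for trafficking in stolen goods: 23.
R1 applies (level before this adjustment is 23 ≥ 19, so +3): 23 + 3 = 26.
R2 applies: 26 + 2 = 28.
R3 applies: 28 + 1 = 29.
R4 applies (level before this adjustment is 29 ≥ 4, so +7): 29 + 7 = 36.
R5 applies: 36 − 2 = 34.
R6 applies: 34 + 3 = 37.
Level 37 exceeds the maximum of 30; capped at 30.
Final offense level: 30.
Criminal history: 4 prior points → Category Low (3-4).
Level 30 falls in the 23-30 band.
Grid: Level 23-30 × Category Low = 41-51 months.

41-51 months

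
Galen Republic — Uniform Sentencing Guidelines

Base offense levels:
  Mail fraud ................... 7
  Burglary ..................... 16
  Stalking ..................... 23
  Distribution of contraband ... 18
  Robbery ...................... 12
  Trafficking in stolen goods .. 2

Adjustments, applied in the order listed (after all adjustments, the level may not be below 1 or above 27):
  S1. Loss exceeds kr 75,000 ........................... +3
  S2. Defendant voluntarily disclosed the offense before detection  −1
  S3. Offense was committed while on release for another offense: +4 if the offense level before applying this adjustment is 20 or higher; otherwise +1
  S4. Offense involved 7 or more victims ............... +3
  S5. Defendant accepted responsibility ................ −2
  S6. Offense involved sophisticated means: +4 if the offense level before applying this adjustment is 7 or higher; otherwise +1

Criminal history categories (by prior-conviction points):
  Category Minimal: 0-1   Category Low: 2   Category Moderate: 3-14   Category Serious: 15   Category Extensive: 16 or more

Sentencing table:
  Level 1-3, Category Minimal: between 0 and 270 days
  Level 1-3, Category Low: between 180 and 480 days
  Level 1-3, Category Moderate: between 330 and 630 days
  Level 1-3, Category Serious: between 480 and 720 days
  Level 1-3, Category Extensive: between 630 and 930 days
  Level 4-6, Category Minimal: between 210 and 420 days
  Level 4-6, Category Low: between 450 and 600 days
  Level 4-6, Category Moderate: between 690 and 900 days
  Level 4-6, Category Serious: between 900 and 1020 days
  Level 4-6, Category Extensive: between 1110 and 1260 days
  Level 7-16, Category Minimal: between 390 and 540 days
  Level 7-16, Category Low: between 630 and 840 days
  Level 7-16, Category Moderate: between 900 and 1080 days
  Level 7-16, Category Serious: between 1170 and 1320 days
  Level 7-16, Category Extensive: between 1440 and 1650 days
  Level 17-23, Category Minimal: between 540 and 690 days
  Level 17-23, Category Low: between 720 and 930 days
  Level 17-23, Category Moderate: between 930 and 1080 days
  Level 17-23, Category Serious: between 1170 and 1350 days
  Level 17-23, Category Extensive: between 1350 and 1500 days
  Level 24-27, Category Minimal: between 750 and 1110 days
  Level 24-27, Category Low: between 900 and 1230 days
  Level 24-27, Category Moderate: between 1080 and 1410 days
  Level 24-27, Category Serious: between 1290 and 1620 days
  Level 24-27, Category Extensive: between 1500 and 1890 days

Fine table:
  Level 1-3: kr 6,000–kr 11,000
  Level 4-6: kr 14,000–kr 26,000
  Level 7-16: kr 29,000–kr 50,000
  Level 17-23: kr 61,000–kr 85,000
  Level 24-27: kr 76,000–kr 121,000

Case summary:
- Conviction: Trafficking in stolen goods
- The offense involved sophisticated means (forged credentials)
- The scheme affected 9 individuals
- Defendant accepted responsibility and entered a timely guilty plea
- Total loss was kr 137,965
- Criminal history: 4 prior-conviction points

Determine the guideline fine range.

kr 29,000–kr 50,000

Base offense level for trafficking in stolen goods: 2.
S1 applies: 2 + 3 = 5.
S2 does not apply.
S3 does not apply.
S4 applies: 5 + 3 = 8.
S5 applies: 8 − 2 = 6.
S6 applies (level before this adjustment is 6 < 7, so +1): 6 + 1 = 7.
Final offense level: 7.
Level 7 falls in the 7-16 band.
Fine table: Level 7-16 → kr 29,000–kr 50,000.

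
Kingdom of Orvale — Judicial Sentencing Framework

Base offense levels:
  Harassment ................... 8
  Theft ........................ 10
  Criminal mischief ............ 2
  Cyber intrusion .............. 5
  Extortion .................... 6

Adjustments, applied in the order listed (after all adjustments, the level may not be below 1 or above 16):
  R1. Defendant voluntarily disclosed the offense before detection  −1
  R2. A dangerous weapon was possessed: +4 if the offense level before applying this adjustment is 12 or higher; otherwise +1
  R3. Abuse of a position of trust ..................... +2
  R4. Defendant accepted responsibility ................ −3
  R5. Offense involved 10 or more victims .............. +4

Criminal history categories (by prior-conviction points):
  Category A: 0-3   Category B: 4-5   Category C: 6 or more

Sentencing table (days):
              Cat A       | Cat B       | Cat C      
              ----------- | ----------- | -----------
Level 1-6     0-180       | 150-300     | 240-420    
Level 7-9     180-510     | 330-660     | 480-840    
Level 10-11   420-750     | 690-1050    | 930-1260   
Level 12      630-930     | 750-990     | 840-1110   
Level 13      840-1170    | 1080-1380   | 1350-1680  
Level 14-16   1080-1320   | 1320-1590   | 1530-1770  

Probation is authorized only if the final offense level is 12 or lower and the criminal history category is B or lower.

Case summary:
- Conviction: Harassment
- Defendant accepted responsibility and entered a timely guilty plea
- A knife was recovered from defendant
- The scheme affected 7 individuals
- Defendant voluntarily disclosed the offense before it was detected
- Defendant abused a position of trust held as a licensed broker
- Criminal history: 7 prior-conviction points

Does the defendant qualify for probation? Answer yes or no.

No

Base offense level for harassment: 8.
R1 applies: 8 − 1 = 7.
R2 applies (level before this adjustment is 7 < 12, so +1): 7 + 1 = 8.
R3 applies: 8 + 2 = 10.
R4 applies: 10 − 3 = 7.
R5 does not apply.
Final offense level: 7.
Criminal history: 7 prior points → Category C (6+).
Level 7 falls in the 7-9 band.
Grid: Level 7-9 × Category C = 480-840 days.
Probation check: level 7 ≤ 12 and category C > B → not eligible.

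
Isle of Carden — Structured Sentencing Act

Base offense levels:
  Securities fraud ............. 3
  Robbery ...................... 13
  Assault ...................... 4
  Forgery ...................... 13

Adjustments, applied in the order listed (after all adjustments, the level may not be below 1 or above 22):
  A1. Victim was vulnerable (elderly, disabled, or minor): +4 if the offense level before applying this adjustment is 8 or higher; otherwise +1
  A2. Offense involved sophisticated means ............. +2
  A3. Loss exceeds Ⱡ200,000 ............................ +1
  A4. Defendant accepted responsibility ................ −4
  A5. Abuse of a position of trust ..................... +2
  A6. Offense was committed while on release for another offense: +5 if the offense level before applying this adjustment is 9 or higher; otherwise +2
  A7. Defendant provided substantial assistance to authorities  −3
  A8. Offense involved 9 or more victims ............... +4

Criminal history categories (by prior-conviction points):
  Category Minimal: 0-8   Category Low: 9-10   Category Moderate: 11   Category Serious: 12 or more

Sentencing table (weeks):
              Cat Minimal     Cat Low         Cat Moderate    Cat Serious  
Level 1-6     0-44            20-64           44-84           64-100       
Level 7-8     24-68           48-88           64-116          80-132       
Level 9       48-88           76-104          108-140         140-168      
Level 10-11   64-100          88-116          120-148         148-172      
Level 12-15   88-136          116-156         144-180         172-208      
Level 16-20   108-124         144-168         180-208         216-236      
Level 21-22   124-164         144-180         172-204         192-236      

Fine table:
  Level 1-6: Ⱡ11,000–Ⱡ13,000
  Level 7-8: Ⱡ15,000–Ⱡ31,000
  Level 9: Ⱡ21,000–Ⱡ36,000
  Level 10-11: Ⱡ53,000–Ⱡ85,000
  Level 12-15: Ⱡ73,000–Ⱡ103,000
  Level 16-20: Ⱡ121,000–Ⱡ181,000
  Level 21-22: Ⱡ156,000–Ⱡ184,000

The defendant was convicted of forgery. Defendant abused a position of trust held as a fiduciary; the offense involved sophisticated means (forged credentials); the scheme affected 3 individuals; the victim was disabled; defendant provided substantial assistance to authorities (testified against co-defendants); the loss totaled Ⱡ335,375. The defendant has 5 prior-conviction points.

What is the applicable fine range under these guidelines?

Ⱡ121,000–Ⱡ181,000

Base offense level for forgery: 13.
A1 applies (level before this adjustment is 13 ≥ 8, so +4): 13 + 4 = 17.
A2 applies: 17 + 2 = 19.
A3 applies: 19 + 1 = 20.
A5 applies: 20 + 2 = 22.
A7 applies: 22 − 3 = 19.
Final offense level: 19.
Level 19 falls in the 16-20 band.
Fine table: Level 16-20 → Ⱡ121,000–Ⱡ181,000.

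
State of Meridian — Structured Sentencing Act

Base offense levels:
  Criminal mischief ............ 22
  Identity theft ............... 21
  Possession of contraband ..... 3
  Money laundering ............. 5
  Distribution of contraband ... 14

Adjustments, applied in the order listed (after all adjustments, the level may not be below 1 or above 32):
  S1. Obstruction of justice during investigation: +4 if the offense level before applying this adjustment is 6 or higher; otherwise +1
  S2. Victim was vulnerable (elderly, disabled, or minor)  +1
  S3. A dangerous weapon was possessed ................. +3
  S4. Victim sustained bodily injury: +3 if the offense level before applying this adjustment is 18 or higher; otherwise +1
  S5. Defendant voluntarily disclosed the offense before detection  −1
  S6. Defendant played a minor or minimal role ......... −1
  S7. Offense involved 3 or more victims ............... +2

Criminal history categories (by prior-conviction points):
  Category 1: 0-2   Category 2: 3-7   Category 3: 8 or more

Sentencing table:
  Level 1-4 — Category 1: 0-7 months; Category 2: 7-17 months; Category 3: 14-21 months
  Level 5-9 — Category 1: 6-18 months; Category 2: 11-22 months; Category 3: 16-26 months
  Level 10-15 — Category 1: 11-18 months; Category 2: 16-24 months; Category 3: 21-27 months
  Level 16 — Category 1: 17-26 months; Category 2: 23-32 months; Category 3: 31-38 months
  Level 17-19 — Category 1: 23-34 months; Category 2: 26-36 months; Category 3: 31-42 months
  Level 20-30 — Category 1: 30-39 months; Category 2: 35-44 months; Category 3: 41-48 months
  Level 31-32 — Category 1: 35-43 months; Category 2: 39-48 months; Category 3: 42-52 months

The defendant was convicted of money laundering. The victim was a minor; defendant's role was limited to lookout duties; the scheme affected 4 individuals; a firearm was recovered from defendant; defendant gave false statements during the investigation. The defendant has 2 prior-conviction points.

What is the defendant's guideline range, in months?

11-18 months

Base offense level for money laundering: 5.
S1 applies (level before this adjustment is 5 < 6, so +1): 5 + 1 = 6.
S2 applies: 6 + 1 = 7.
S3 applies: 7 + 3 = 10.
S5 does not apply.
S6 applies: 10 − 1 = 9.
S7 applies: 9 + 2 = 11.
Final offense level: 11.
Criminal history: 2 prior points → Category 1 (0-2).
Level 11 falls in the 10-15 band.
Grid: Level 10-15 × Category 1 = 11-18 months.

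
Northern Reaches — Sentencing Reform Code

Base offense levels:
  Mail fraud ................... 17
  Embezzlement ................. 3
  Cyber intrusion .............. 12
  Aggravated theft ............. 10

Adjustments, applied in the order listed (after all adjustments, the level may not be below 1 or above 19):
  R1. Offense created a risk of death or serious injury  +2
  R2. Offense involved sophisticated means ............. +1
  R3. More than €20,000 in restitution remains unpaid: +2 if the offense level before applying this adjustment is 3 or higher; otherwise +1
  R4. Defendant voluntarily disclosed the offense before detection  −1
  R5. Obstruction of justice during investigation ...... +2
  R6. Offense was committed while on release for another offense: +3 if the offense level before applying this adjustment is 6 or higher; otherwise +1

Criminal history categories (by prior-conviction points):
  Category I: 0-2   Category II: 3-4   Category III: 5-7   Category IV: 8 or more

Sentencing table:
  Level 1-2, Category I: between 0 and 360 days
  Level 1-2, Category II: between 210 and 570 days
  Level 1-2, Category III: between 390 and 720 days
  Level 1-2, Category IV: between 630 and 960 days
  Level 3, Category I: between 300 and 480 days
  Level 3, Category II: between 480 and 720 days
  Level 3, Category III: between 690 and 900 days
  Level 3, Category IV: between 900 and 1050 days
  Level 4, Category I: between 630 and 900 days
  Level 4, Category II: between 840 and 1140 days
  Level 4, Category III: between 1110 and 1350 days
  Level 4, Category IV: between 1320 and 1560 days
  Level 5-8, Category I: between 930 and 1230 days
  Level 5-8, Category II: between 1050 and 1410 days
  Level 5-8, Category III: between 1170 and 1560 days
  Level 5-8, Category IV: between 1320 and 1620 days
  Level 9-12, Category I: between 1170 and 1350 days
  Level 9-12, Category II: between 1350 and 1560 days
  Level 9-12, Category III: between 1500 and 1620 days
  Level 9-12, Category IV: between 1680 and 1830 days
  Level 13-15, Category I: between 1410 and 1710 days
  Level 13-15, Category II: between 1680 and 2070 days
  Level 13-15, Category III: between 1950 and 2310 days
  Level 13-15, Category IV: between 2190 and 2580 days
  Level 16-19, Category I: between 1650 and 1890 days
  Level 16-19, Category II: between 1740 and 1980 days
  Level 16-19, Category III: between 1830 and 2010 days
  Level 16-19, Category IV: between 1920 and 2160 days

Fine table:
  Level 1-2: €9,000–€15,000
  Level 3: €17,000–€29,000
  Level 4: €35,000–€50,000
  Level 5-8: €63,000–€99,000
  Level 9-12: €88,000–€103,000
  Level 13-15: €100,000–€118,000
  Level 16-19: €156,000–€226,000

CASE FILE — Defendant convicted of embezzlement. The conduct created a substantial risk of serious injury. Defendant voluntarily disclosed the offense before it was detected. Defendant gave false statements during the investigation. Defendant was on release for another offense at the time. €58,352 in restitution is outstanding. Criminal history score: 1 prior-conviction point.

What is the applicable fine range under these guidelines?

Base offense level for embezzlement: 3.
R1 applies: 3 + 2 = 5.
R3 applies (level before this adjustment is 5 ≥ 3, so +2): 5 + 2 = 7.
R4 applies: 7 − 1 = 6.
R5 applies: 6 + 2 = 8.
R6 applies (level before this adjustment is 8 ≥ 6, so +3): 8 + 3 = 11.
Final offense level: 11.
Level 11 falls in the 9-12 band.
Fine table: Level 9-12 → €88,000–€103,000.

€88,000–€103,000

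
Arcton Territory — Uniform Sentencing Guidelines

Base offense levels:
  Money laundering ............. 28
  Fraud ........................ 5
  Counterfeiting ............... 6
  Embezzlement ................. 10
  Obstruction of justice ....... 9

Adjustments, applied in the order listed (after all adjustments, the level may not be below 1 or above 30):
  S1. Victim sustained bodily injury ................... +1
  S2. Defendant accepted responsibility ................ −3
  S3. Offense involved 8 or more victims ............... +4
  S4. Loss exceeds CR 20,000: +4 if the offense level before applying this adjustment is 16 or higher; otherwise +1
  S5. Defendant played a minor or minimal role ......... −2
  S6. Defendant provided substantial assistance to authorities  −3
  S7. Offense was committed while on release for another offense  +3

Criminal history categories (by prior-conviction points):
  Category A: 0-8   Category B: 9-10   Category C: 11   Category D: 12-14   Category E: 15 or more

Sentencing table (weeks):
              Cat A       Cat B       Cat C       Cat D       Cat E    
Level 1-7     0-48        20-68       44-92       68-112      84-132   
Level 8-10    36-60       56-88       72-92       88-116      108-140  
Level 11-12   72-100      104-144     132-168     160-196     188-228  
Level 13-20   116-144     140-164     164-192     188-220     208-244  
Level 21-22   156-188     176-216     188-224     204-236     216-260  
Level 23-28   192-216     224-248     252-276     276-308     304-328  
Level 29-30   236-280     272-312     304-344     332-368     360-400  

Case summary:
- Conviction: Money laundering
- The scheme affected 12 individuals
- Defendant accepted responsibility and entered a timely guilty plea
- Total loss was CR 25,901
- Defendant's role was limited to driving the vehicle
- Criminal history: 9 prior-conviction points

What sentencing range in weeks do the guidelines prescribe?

272-312 weeks

Base offense level for money laundering: 28.
S1 does not apply.
S2 applies: 28 − 3 = 25.
S3 applies: 25 + 4 = 29.
S4 applies (level before this adjustment is 29 ≥ 16, so +4): 29 + 4 = 33.
S5 applies: 33 − 2 = 31.
Level 31 exceeds the maximum of 30; capped at 30.
Final offense level: 30.
Criminal history: 9 prior points → Category B (9-10).
Level 30 falls in the 29-30 band.
Grid: Level 29-30 × Category B = 272-312 weeks.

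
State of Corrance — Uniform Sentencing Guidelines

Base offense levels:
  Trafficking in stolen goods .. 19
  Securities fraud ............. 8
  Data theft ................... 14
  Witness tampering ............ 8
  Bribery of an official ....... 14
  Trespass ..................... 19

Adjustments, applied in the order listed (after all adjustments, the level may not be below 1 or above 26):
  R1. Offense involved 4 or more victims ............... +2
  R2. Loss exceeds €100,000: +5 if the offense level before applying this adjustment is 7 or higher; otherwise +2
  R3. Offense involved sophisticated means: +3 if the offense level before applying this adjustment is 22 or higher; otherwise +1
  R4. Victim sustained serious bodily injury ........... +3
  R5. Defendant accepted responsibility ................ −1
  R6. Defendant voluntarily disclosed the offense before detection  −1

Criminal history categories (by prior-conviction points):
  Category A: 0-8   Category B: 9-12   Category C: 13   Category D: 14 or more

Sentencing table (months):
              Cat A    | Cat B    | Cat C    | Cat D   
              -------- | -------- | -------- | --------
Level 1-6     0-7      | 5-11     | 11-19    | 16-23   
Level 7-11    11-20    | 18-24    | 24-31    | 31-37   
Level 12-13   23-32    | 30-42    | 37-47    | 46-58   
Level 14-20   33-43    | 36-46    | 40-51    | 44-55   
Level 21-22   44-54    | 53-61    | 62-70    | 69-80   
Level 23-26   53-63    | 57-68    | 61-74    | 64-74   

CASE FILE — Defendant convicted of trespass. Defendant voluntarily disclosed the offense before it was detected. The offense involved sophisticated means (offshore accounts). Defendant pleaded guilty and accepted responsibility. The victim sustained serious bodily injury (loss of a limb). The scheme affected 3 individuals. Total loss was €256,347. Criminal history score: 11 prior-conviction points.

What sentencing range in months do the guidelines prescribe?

Base offense level for trespass: 19.
R1 does not apply.
R2 applies (level before this adjustment is 19 ≥ 7, so +5): 19 + 5 = 24.
R3 applies (level before this adjustment is 24 ≥ 22, so +3): 24 + 3 = 27.
R4 applies: 27 + 3 = 30.
R5 applies: 30 − 1 = 29.
R6 applies: 29 − 1 = 28.
Level 28 exceeds the maximum of 26; capped at 26.
Final offense level: 26.
Criminal history: 11 prior points → Category B (9-12).
Level 26 falls in the 23-26 band.
Grid: Level 23-26 × Category B = 57-68 months.

57-68 months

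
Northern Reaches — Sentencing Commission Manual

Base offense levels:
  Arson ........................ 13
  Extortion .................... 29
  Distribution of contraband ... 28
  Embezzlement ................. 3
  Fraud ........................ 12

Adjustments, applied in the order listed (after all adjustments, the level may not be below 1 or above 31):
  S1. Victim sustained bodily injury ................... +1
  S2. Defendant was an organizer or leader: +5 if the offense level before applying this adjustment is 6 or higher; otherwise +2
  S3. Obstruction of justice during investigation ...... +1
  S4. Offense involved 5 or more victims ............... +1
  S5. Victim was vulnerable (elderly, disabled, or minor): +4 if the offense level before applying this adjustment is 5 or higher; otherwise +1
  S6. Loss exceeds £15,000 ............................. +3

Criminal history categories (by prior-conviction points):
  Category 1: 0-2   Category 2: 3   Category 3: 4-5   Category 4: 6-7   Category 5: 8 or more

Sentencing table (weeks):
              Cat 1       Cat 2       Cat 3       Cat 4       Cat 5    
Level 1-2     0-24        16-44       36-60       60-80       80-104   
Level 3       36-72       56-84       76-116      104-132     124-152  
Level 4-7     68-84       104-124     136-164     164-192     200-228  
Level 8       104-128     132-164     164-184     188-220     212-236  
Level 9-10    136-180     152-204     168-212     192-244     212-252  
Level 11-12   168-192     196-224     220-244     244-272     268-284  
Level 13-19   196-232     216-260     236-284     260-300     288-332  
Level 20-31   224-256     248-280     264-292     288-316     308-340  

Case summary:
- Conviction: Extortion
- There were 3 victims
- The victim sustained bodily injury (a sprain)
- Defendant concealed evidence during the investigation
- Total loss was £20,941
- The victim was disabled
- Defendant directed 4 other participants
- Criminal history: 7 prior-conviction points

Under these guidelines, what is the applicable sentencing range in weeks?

288-316 weeks

Base offense level for extortion: 29.
S1 applies: 29 + 1 = 30.
S2 applies (level before this adjustment is 30 ≥ 6, so +5): 30 + 5 = 35.
S3 applies: 35 + 1 = 36.
S5 applies (level before this adjustment is 36 ≥ 5, so +4): 36 + 4 = 40.
S6 applies: 40 + 3 = 43.
Level 43 exceeds the maximum of 31; capped at 31.
Final offense level: 31.
Criminal history: 7 prior points → Category 4 (6-7).
Level 31 falls in the 20-31 band.
Grid: Level 20-31 × Category 4 = 288-316 weeks.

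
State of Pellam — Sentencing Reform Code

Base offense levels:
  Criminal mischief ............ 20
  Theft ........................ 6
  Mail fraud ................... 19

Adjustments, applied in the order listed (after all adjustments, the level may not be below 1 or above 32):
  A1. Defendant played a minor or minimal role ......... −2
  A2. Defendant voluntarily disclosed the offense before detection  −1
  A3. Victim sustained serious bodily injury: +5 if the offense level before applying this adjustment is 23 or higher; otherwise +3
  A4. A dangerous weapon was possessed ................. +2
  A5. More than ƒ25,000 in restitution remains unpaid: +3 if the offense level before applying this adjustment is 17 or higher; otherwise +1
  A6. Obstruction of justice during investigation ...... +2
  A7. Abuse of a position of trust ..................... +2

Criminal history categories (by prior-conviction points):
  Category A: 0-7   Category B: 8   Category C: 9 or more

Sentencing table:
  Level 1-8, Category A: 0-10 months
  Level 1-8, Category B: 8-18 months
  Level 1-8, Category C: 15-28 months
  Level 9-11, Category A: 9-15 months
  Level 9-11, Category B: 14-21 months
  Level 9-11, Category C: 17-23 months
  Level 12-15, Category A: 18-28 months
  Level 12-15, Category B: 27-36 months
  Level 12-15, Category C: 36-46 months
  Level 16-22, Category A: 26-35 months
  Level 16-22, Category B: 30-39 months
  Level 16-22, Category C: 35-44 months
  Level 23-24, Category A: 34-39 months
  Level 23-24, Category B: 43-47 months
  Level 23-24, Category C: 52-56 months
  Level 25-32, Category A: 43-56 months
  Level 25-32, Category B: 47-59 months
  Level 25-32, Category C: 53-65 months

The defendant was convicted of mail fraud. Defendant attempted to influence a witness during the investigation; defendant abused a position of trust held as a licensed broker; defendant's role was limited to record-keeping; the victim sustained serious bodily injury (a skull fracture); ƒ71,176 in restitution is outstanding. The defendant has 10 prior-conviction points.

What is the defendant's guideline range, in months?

Base offense level for mail fraud: 19.
A1 applies: 19 − 2 = 17.
A3 applies (level before this adjustment is 17 < 23, so +3): 17 + 3 = 20.
A5 applies (level before this adjustment is 20 ≥ 17, so +3): 20 + 3 = 23.
A6 applies: 23 + 2 = 25.
A7 applies: 25 + 2 = 27.
Final offense level: 27.
Criminal history: 10 prior points → Category C (9+).
Level 27 falls in the 25-32 band.
Grid: Level 25-32 × Category C = 53-65 months.

53-65 months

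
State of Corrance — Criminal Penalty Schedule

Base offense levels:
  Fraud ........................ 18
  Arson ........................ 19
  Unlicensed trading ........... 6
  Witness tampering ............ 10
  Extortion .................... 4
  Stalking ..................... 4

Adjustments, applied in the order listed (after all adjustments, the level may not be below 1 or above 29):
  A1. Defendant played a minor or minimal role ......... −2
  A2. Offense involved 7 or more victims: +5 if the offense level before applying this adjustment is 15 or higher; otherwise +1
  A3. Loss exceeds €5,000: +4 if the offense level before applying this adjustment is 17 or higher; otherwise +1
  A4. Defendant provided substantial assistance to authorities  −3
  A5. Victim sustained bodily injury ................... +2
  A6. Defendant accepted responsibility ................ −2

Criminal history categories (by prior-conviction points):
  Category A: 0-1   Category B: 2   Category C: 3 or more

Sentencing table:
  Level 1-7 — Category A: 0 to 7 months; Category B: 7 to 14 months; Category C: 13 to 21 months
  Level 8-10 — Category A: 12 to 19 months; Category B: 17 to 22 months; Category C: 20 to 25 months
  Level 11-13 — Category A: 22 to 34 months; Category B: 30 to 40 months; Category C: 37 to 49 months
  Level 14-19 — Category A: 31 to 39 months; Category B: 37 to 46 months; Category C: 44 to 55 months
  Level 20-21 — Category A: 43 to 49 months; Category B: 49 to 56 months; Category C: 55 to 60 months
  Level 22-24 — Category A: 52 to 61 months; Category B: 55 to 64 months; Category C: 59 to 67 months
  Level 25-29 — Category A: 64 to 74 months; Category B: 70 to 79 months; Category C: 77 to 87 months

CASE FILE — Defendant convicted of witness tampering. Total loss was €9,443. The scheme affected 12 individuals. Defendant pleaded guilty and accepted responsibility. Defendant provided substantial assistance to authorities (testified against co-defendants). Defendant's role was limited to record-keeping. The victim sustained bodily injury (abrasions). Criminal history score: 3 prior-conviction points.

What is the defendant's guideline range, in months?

Base offense level for witness tampering: 10.
A1 applies: 10 − 2 = 8.
A2 applies (level before this adjustment is 8 < 15, so +1): 8 + 1 = 9.
A3 applies (level before this adjustment is 9 < 17, so +1): 9 + 1 = 10.
A4 applies: 10 − 3 = 7.
A5 applies: 7 + 2 = 9.
A6 applies: 9 − 2 = 7.
Final offense level: 7.
Criminal history: 3 prior points → Category C (3+).
Level 7 falls in the 1-7 band.
Grid: Level 1-7 × Category C = 13-21 months.

13-21 months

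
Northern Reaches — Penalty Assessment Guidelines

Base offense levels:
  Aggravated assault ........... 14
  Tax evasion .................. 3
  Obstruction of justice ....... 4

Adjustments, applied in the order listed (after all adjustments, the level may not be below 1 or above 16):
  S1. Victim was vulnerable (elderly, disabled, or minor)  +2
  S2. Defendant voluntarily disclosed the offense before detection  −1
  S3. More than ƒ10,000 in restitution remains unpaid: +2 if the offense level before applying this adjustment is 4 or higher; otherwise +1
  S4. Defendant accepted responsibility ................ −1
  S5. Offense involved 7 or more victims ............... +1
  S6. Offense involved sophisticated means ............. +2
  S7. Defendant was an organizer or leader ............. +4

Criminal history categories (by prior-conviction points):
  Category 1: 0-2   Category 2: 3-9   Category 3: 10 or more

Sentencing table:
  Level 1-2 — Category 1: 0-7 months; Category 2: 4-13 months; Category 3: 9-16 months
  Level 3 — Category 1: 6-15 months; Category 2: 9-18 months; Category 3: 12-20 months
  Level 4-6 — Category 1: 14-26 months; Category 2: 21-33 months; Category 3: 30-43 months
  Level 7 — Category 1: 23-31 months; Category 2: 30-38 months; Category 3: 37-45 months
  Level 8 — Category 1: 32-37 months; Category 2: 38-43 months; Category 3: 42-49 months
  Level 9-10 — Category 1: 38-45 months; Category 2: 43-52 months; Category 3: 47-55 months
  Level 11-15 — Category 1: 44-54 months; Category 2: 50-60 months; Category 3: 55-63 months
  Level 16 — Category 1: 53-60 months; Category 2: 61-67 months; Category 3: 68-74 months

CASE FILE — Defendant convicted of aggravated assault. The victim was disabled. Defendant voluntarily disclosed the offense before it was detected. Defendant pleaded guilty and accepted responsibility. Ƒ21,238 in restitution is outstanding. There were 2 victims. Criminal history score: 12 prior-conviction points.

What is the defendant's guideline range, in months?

Base offense level for aggravated assault: 14.
S1 applies: 14 + 2 = 16.
S2 applies: 16 − 1 = 15.
S3 applies (level before this adjustment is 15 ≥ 4, so +2): 15 + 2 = 17.
S4 applies: 17 − 1 = 16.
S5 does not apply.
S7 does not apply.
Final offense level: 16.
Criminal history: 12 prior points → Category 3 (10+).
Level 16 falls in the 16 band.
Grid: Level 16 × Category 3 = 68-74 months.

68-74 months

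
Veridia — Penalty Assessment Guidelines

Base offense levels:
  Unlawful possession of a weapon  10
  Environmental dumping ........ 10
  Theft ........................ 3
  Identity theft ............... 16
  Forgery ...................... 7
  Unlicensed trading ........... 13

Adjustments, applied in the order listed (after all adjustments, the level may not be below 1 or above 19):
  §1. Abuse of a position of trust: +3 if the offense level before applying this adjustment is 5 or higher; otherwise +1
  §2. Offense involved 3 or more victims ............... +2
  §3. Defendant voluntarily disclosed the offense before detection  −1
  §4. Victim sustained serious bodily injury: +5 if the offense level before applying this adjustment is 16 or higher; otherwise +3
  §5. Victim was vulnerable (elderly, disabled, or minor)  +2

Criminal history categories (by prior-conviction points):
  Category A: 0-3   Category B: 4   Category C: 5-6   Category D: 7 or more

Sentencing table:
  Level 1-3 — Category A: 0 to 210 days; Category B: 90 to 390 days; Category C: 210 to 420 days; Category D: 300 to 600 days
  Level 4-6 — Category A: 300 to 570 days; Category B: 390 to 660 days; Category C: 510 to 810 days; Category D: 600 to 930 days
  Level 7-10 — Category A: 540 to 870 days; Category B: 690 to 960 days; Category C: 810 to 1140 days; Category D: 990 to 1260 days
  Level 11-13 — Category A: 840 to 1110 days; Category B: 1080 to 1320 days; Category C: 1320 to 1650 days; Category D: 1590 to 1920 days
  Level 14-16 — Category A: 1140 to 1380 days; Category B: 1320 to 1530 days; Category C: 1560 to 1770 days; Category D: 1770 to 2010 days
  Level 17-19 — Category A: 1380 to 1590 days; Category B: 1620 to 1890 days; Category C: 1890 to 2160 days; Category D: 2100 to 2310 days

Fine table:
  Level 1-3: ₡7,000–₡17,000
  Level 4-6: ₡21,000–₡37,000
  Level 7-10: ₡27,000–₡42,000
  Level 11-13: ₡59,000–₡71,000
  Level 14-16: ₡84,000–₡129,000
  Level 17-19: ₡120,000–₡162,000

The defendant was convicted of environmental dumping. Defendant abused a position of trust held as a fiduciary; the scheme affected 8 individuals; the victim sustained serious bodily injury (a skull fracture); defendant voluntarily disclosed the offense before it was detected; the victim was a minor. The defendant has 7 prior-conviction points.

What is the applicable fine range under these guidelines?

Base offense level for environmental dumping: 10.
§1 applies (level before this adjustment is 10 ≥ 5, so +3): 10 + 3 = 13.
§2 applies: 13 + 2 = 15.
§3 applies: 15 − 1 = 14.
§4 applies (level before this adjustment is 14 < 16, so +3): 14 + 3 = 17.
§5 applies: 17 + 2 = 19.
Final offense level: 19.
Level 19 falls in the 17-19 band.
Fine table: Level 17-19 → ₡120,000–₡162,000.

₡120,000–₡162,000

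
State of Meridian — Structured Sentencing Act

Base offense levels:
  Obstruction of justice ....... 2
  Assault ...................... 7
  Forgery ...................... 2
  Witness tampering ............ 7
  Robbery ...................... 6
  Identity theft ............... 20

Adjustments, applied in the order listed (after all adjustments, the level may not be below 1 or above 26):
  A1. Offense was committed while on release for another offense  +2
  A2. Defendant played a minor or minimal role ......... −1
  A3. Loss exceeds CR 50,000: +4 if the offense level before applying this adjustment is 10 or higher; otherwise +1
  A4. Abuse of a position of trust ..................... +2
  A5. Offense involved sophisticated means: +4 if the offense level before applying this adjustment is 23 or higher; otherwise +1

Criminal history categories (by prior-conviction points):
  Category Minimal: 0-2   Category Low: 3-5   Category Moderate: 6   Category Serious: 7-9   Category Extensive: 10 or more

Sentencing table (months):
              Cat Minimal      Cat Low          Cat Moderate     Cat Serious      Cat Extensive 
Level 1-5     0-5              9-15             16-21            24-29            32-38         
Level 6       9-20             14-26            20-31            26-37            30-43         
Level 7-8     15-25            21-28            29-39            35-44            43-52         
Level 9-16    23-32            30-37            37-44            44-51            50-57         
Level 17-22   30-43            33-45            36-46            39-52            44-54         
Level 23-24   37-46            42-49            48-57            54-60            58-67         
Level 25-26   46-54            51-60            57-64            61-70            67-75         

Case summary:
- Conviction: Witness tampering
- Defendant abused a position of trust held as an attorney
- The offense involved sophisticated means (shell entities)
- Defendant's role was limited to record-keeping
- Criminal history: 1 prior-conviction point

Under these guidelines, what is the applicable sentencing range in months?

Base offense level for witness tampering: 7.
A2 applies: 7 − 1 = 6.
A4 applies: 6 + 2 = 8.
A5 applies (level before this adjustment is 8 < 23, so +1): 8 + 1 = 9.
Final offense level: 9.
Criminal history: 1 prior point → Category Minimal (0-2).
Level 9 falls in the 9-16 band.
Grid: Level 9-16 × Category Minimal = 23-32 months.

23-32 months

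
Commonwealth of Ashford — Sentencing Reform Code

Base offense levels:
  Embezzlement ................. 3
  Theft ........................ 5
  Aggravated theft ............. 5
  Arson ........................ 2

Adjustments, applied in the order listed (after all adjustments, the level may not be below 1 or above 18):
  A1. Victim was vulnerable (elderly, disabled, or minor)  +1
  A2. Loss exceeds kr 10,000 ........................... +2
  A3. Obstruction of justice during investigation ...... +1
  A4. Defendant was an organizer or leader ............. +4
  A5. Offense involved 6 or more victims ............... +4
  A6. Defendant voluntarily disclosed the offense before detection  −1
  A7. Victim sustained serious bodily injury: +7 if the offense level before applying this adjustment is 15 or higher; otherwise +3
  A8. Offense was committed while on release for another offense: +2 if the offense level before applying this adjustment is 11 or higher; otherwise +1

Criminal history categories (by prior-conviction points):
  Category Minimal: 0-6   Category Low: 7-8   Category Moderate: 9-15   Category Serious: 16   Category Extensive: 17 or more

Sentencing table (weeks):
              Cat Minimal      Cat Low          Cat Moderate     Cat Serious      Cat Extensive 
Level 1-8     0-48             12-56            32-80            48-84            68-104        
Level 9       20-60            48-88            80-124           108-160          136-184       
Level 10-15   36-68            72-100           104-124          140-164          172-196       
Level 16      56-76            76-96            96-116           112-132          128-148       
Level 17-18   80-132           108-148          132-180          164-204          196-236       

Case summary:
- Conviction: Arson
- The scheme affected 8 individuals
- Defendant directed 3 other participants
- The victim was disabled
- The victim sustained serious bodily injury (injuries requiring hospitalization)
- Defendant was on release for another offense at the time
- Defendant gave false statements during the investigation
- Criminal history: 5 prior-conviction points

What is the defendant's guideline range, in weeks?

Base offense level for arson: 2.
A1 applies: 2 + 1 = 3.
A2 does not apply.
A3 applies: 3 + 1 = 4.
A4 applies: 4 + 4 = 8.
A5 applies: 8 + 4 = 12.
A7 applies (level before this adjustment is 12 < 15, so +3): 12 + 3 = 15.
A8 applies (level before this adjustment is 15 ≥ 11, so +2): 15 + 2 = 17.
Final offense level: 17.
Criminal history: 5 prior points → Category Minimal (0-6).
Level 17 falls in the 17-18 band.
Grid: Level 17-18 × Category Minimal = 80-132 weeks.

80-132 weeks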